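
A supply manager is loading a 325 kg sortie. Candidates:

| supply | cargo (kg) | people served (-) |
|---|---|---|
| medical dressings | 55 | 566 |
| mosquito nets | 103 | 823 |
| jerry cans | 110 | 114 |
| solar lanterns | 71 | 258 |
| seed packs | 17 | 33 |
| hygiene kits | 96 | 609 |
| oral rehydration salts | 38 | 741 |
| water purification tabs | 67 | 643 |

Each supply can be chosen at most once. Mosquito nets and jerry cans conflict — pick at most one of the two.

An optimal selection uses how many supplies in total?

5

Optimal total is 2849.
For example mosquito nets + seed packs + hygiene kits + oral rehydration salts + water purification tabs achieves it, using 321 kg.
Any selection reaching 2849 contains exactly 5 supplies.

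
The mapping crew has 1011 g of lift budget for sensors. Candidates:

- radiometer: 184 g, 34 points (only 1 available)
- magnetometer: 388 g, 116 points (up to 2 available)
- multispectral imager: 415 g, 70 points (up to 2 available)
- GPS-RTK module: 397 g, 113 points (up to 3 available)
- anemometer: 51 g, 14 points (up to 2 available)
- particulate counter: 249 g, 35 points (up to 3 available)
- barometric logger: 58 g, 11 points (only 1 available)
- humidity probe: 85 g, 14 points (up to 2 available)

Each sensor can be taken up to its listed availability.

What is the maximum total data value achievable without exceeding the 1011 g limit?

280

Greedy by ratio would take 2×magnetometer + 2×anemometer + barometric logger: 936 g used, total 271.
Replace anemometer and barometric logger with radiometer: the trade gains 9 net, giving 280 at 1011 g.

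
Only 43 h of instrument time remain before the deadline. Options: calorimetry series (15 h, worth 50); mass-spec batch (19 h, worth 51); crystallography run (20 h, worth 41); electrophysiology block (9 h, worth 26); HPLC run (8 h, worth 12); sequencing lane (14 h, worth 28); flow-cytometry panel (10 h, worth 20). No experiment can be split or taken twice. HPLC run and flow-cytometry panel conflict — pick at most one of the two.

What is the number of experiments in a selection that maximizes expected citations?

Best achievable expected citations is 127.
For example calorimetry series + mass-spec batch + electrophysiology block achieves it, using 43 h.
All optima have 3 experiments.

3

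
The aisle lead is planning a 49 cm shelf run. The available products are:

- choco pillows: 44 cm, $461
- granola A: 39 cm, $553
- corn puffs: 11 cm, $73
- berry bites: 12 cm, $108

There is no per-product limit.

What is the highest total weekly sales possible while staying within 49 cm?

Best packing: granola A — 39 cm, 553 total.
That's the maximum — no swap from here does better than 553.

553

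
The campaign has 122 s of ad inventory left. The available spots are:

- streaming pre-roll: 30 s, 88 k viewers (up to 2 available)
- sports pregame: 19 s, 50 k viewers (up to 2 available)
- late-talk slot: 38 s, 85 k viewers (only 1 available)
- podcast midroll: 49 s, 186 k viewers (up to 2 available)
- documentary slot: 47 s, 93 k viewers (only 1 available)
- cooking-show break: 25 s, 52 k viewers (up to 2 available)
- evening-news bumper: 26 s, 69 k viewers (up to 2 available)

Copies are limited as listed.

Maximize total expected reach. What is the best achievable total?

422

Ranking by ratio (expected reach/s): podcast midroll 3.80, streaming pre-roll 2.93, evening-news bumper 2.65, sports pregame 2.63.
Sports pregame + 2×podcast midroll uses 117 of the 122 s and totals 422.
No other feasible combination exceeds 422.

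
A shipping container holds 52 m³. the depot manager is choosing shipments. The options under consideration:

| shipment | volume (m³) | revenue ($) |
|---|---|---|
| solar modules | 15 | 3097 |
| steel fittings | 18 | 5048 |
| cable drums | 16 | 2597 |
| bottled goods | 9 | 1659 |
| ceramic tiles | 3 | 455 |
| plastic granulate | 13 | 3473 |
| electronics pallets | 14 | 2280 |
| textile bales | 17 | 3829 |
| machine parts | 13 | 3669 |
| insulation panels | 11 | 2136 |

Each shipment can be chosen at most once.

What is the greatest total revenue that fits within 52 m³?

Density check — machine parts 282.23, steel fittings 280.44, plastic granulate 267.15, textile bales 225.24 are the best per m³.
Greedy by ratio would take steel fittings + ceramic tiles + plastic granulate + machine parts: 47 m³ used, total 12645.
The 13 m³ tied up in plastic granulate is better spent on textile bales — total rises to 13001 (51 m³).
Next best is steel fittings + ceramic tiles + plastic granulate + textile bales at 12805 (51 m³) — short by 196.

13001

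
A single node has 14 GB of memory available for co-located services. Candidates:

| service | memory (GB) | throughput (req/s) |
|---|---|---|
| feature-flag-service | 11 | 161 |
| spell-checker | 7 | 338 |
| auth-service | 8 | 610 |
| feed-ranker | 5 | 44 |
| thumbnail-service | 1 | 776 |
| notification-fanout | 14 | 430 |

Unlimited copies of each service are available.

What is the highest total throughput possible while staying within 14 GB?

The ratio ordering already packs tightly: 14×thumbnail-service, 14 GB, 10864.
Every other selection either busts 14 GB or fails to beat 10864.

10864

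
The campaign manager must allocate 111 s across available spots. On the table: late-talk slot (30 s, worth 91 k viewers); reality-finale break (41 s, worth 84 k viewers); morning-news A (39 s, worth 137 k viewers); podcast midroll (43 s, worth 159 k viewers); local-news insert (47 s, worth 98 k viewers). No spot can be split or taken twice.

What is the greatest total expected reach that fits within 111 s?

Density check — podcast midroll 3.70, morning-news A 3.51, late-talk slot 3.03 are the best per s.
Filling by ratio: morning-news A + podcast midroll for 296, with 29 s left unused.
Replace podcast midroll with late-talk slot + reality-finale break: the trade gains 16 net, giving 312 at 110 s.
The closest alternative, morning-news A + podcast midroll, reaches only 296.

312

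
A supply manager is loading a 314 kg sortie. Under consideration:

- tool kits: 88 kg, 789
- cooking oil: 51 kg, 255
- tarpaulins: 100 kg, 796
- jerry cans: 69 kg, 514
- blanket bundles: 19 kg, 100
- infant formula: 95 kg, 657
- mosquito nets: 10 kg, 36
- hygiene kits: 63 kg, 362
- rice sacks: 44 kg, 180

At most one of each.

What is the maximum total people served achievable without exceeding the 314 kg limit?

Filling by ratio: tool kits + tarpaulins + jerry cans + blanket bundles + mosquito nets for 2235, with 28 kg left unused.
Dropping jerry cans frees 69 kg; slotting in infant formula (95 kg) lifts the total to 2378 at 312 kg.
The closest alternative, tool kits + cooking oil + tarpaulins + jerry cans, reaches only 2354.

2378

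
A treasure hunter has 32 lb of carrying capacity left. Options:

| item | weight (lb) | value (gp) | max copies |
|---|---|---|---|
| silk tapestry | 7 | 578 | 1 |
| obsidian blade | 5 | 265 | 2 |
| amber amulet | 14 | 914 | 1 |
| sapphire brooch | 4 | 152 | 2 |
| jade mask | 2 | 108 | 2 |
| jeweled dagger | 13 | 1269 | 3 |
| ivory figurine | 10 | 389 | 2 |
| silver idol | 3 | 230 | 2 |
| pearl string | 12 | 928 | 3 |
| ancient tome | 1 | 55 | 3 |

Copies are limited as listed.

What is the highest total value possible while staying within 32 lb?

Ranking by ratio (value/lb): jeweled dagger 97.62, silk tapestry 82.57, pearl string 77.33.
2×jeweled dagger + 2×silver idol uses 32 of the 32 lb and totals 2998.

2998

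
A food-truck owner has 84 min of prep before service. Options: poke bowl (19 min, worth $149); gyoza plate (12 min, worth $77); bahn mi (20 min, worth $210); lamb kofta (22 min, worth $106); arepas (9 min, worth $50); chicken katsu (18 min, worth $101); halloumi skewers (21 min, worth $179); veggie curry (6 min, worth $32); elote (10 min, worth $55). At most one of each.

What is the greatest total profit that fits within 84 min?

671

Greedy by ratio would take poke bowl + gyoza plate + bahn mi + arepas + halloumi skewers: 81 min used, total 665.
Replace gyoza plate and arepas with chicken katsu + veggie curry: the trade gains 6 net, giving 671 at 84 min.
Next best is poke bowl + gyoza plate + bahn mi + halloumi skewers + elote at 670 (82 min) — short by 1.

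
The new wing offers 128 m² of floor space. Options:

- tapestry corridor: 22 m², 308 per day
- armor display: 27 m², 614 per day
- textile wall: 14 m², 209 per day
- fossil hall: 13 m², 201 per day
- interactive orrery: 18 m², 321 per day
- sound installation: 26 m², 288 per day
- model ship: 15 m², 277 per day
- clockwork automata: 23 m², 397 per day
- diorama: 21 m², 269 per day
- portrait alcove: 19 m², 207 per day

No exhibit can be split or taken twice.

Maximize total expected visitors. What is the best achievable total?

2186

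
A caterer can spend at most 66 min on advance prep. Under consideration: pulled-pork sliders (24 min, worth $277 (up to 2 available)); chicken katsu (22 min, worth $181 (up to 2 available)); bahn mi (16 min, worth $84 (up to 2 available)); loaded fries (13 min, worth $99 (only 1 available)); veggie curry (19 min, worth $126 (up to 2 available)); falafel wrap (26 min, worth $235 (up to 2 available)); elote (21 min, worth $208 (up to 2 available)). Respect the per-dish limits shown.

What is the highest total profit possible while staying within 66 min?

693

Density check — pulled-pork sliders 11.54, elote 9.90, falafel wrap 9.04 are the best per min.
Greedy by ratio would take 2×pulled-pork sliders + loaded fries: 61 min used, total 653.
The 37 min tied up in pulled-pork sliders and loaded fries is better spent on 2×elote — total rises to 693 (66 min).
No other feasible combination exceeds 693.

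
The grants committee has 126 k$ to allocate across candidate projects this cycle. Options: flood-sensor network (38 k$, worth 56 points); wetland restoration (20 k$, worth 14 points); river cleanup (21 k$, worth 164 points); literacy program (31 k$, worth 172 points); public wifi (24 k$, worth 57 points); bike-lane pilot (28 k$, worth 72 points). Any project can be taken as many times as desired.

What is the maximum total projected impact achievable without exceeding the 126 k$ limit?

Best packing: 6×river cleanup — 126 k$, 984 total.
Nothing else within 126 k$ beats 984.

984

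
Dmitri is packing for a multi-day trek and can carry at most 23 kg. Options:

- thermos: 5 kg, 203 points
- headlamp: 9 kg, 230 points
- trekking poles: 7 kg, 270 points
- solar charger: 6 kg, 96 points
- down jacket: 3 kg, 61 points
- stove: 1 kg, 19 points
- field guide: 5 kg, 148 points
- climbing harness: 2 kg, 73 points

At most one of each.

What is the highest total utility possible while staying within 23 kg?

Density check — thermos 40.60, trekking poles 38.57, climbing harness 36.50, field guide 29.60 are the best per kg.
Greedy by ratio would take thermos + trekking poles + down jacket + stove + field guide + climbing harness: 23 kg used, total 774.
Replace down jacket and stove and field guide with headlamp: the trade gains 2 net, giving 776 at 23 kg.
No other feasible combination exceeds 776.

776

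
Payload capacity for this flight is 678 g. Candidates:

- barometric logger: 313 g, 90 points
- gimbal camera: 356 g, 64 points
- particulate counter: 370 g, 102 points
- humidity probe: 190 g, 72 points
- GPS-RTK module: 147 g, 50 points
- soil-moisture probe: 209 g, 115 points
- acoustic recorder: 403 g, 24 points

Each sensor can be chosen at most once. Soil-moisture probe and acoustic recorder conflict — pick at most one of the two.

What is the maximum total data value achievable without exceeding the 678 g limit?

255

Density check — soil-moisture probe 0.55, humidity probe 0.38, GPS-RTK module 0.34 are the best per g.
A density-first pass picks humidity probe + GPS-RTK module + soil-moisture probe — 237 at 546 g.
Dropping humidity probe frees 190 g; slotting in barometric logger (313 g) lifts the total to 255 at 669 g.
Every other selection either busts 678 g or breaks a pairing rule or fails to beat 255.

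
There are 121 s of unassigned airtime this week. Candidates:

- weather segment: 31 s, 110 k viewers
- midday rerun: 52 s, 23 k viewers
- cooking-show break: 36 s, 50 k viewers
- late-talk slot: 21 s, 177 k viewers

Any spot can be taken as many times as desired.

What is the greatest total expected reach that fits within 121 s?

885

Taking 5×late-talk slot: 105 s used, 885 in expected reach.
The spare 16 s is too small for any remaining spot, and no exchange beats 885.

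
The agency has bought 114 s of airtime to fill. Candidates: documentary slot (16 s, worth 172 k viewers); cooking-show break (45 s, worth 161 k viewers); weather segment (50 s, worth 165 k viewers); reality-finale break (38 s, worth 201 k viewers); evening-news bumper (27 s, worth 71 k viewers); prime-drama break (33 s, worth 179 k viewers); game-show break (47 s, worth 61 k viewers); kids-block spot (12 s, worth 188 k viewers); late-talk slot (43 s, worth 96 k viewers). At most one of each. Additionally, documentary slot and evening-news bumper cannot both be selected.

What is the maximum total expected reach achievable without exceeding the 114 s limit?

740

By expected reach per s: kids-block spot 15.67, documentary slot 10.75, prime-drama break 5.42 lead.
The ratio ordering already packs tightly: documentary slot + reality-finale break + prime-drama break + kids-block spot, 99 s, 740.
Every other selection either busts 114 s or breaks a pairing rule or fails to beat 740.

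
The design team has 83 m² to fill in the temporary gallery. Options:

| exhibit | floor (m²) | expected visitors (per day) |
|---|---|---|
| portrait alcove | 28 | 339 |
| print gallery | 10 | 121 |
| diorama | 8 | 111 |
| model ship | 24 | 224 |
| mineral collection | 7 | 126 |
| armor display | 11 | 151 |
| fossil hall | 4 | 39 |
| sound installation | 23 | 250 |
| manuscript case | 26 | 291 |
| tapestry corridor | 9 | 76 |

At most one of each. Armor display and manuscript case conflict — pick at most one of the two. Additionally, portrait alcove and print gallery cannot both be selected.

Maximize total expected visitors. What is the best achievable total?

Taking portrait alcove + diorama + mineral collection + armor display + fossil hall + sound installation: 81 m² used, 1016 in expected visitors.
No other feasible combination exceeds 1016.

1016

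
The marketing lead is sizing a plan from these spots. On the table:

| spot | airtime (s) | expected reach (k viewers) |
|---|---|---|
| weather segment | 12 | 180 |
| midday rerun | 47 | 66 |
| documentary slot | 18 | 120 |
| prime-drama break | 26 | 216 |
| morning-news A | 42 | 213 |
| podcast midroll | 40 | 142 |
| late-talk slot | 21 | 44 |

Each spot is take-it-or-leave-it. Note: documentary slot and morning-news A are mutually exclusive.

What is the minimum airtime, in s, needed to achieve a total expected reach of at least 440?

Need the lightest bundle worth ≥ 440.
weather segment + documentary slot + prime-drama break reaches 516 using 56 s.
No combination under 56 s hits 440.

56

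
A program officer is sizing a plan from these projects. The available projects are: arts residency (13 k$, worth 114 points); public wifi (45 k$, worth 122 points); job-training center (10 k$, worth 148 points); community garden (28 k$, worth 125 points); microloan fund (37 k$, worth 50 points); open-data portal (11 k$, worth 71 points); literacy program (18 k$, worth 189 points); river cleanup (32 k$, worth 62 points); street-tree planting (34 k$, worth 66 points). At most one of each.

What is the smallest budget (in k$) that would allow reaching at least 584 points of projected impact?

Look for the lowest-budget combination reaching 584.
Taking arts residency + job-training center + community garden + open-data portal + literacy program gives 647 (≥ 584) for 80 k$.
Below 80 k$ the best achievable stays under 584.

80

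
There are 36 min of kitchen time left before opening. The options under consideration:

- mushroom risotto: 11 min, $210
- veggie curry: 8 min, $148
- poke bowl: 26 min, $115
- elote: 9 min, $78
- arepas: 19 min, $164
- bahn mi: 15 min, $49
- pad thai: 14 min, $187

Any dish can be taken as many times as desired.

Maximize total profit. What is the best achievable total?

Density check — mushroom risotto 19.09, veggie curry 18.50, pad thai 13.36, elote 8.67 are the best per min.
Greedy by ratio would take 3×mushroom risotto: 33 min used, total 630.
Replace 2×mushroom risotto with 3×veggie curry: the trade gains 24 net, giving 654 at 35 min.
The spare 1 min is too small for any remaining dish, and no exchange beats 654.

654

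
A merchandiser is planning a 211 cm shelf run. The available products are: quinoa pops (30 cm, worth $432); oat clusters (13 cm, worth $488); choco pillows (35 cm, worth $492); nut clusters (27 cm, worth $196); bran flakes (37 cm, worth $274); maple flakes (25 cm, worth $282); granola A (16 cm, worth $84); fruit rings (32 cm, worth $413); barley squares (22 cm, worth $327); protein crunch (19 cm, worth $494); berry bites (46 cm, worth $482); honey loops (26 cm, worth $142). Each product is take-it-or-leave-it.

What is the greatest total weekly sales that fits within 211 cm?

Ranking by ratio (weekly sales/cm): oat clusters 37.54, protein crunch 26.00, barley squares 14.86, quinoa pops 14.40.
Greedy by ratio would take quinoa pops + oat clusters + choco pillows + nut clusters + maple flakes + fruit rings + barley squares + protein crunch: 203 cm used, total 3124.
Replace nut clusters and maple flakes with berry bites: the trade gains 4 net, giving 3128 at 197 cm.

3128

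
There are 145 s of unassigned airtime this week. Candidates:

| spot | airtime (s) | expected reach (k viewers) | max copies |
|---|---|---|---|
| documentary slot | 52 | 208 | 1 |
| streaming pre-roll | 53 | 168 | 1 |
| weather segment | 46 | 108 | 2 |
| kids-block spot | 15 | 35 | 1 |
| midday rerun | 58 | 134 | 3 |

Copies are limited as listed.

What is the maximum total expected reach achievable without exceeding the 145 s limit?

424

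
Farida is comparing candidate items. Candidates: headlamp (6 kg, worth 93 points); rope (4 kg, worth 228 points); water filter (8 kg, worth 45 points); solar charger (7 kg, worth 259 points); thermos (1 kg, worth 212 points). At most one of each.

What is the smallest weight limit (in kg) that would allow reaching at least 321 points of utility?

5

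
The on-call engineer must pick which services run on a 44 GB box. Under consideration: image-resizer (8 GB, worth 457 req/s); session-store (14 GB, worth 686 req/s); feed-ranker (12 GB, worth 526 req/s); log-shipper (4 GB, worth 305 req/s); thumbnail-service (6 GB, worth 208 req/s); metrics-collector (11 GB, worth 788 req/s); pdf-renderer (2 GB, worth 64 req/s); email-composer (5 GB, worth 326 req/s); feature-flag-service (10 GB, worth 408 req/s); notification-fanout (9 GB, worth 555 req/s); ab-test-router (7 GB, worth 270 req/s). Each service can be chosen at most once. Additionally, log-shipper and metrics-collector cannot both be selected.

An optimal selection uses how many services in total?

5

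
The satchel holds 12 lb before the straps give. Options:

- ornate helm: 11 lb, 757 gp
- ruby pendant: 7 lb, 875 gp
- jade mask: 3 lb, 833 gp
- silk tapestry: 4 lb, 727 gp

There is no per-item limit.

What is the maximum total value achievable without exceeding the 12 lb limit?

Taking 4×jade mask: 12 lb used, 3332 in value.

3332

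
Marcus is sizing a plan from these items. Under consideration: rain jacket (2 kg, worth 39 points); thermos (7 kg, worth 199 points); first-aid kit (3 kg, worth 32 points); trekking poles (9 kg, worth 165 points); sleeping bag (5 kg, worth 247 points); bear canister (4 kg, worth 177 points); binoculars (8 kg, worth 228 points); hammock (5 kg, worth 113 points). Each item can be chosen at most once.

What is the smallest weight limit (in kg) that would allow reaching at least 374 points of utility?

9

Need the lightest bundle worth ≥ 374.
Taking sleeping bag + bear canister gives 424 (≥ 374) for 9 kg.
Any bundle with less than 9 kg falls short of 374.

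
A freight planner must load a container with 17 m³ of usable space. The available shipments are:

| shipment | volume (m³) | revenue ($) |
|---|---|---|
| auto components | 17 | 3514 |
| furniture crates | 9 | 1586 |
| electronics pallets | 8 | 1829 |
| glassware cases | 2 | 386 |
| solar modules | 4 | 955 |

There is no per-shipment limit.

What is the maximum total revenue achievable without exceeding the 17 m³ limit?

3820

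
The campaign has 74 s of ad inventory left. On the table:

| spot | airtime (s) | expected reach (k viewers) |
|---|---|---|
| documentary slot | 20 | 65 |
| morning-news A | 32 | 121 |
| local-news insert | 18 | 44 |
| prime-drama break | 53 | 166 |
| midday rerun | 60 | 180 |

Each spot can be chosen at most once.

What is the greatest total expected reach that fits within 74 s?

231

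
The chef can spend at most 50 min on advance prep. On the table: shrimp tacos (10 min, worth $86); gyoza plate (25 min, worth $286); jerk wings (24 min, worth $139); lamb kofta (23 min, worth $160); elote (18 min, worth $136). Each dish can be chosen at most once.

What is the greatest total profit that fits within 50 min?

Greedy by ratio would take shrimp tacos + gyoza plate: 35 min used, total 372.
The 10 min tied up in shrimp tacos is better spent on lamb kofta — total rises to 446 (48 min).

446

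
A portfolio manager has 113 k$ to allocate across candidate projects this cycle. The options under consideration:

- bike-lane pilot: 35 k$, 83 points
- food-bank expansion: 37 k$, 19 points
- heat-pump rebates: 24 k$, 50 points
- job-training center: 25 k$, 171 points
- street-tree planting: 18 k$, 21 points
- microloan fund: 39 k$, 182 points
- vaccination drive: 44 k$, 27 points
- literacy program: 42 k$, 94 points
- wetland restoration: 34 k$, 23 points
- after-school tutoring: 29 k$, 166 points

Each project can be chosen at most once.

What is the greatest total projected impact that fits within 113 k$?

Density check — job-training center 6.84, after-school tutoring 5.72, microloan fund 4.67, bike-lane pilot 2.37 are the best per k$.
The ratio ordering already packs tightly: job-training center + street-tree planting + microloan fund + after-school tutoring, 111 k$, 540.

540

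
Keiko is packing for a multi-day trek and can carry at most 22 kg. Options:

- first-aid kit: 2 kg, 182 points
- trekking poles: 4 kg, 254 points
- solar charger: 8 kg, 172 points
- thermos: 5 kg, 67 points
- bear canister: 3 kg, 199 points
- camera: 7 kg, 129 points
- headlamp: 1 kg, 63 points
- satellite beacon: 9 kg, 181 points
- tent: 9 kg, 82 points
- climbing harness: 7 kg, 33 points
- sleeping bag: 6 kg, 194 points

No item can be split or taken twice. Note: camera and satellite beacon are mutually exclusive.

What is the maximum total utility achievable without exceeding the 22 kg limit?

959

By utility per kg: first-aid kit 91.00, bear canister 66.33, trekking poles 63.50 lead.
Best packing: first-aid kit + trekking poles + thermos + bear canister + headlamp + sleeping bag — 21 kg, 959 total.
Next best is first-aid kit + trekking poles + bear canister + camera + sleeping bag at 958 (22 kg) — short by 1.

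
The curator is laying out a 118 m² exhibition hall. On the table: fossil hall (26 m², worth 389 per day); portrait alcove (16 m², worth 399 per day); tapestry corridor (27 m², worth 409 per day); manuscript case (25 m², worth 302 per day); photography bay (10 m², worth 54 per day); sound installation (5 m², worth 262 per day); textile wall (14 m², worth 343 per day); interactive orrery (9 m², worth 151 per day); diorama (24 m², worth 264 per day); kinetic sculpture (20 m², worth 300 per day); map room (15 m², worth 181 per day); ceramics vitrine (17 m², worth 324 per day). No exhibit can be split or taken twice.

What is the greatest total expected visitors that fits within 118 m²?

By expected visitors per m²: sound installation 52.40, portrait alcove 24.94, textile wall 24.50 lead.
A density-first pass picks portrait alcove + tapestry corridor + photography bay + sound installation + textile wall + interactive orrery + kinetic sculpture + ceramics vitrine — 2242 at 118 m².
The 30 m² tied up in photography bay and kinetic sculpture is better spent on fossil hall — total rises to 2277 (114 m²).

2277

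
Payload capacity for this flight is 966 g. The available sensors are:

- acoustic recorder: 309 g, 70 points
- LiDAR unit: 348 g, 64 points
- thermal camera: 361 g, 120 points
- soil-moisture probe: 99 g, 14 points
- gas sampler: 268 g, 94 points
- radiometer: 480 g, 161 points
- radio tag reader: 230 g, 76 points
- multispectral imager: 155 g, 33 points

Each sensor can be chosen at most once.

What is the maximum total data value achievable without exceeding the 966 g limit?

By data value per g: gas sampler 0.35, radiometer 0.34, thermal camera 0.33 lead.
A density-first pass picks gas sampler + radiometer + multispectral imager — 288 at 903 g.
Reworking the packing: thermal camera + soil-moisture probe + gas sampler + radio tag reader uses 958 g and improves the total to 304.

304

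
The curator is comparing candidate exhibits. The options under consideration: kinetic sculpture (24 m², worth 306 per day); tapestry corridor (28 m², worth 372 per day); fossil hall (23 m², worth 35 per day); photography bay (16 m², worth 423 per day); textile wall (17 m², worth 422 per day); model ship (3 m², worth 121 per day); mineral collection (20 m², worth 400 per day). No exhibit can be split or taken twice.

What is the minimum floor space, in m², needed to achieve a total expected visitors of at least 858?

36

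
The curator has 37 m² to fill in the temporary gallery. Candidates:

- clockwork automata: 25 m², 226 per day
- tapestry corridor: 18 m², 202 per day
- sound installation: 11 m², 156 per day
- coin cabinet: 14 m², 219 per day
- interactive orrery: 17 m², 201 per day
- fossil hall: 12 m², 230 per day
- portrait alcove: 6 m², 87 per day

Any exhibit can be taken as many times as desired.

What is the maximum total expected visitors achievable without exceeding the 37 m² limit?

690

By expected visitors per m²: fossil hall 19.17, coin cabinet 15.64, portrait alcove 14.50, sound installation 14.18 lead.
Best packing: 3×fossil hall — 36 m², 690 total.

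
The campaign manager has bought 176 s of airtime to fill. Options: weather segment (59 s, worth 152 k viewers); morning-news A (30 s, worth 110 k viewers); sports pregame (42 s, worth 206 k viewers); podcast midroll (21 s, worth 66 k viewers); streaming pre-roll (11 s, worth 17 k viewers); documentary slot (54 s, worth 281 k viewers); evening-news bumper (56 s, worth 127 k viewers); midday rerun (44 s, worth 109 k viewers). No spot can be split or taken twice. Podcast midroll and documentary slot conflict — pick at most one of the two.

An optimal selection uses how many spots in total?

4

Best achievable expected reach is 706.
morning-news A + sports pregame + documentary slot + midday rerun hits 706 at 170 s.
All optima have 4 spots.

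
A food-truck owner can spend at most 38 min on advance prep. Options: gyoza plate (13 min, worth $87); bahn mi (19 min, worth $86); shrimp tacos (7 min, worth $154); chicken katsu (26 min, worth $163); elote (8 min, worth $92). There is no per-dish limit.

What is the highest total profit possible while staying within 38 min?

770

By profit per min: shrimp tacos 22.00, elote 11.50, gyoza plate 6.69 lead.
5×shrimp tacos uses 35 of the 38 min and totals 770.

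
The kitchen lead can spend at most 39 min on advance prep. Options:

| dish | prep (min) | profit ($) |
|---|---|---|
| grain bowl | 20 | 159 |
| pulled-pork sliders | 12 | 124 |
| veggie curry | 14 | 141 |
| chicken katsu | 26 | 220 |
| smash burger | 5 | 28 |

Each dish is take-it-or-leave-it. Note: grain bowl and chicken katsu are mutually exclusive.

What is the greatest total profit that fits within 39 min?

By profit per min: pulled-pork sliders 10.33, veggie curry 10.07, chicken katsu 8.46, grain bowl 7.95 lead.
Greedy by ratio would take pulled-pork sliders + veggie curry + smash burger: 31 min used, total 293.
Replace veggie curry and smash burger with chicken katsu: the trade gains 51 net, giving 344 at 38 min.

344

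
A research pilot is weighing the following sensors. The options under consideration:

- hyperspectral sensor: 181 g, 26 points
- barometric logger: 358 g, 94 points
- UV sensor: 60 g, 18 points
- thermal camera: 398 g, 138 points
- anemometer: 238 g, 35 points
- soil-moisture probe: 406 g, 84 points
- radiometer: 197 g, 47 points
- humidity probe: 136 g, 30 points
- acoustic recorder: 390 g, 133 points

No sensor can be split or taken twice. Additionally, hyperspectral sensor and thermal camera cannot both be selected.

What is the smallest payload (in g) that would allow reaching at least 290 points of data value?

Minimise g subject to total data value ≥ 290.
thermal camera + humidity probe + acoustic recorder reaches 301 using 924 g.
Below 924 g the best achievable stays under 290.

924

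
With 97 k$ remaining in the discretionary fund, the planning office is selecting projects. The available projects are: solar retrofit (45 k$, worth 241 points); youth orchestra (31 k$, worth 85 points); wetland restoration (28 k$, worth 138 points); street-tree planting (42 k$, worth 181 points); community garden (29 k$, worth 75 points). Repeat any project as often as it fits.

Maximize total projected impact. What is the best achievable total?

Taking 2×solar retrofit: 90 k$ used, 482 in projected impact.
Nothing else within 97 k$ beats 482.

482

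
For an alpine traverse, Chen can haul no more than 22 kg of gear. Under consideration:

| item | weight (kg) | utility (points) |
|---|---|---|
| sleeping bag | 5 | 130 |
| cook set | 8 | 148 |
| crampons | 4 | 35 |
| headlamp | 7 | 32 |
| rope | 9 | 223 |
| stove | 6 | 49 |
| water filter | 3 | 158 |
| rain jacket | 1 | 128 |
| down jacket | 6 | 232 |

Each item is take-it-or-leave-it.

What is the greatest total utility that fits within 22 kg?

A density-first pass picks sleeping bag + crampons + water filter + rain jacket + down jacket — 683 at 19 kg.
Replace sleeping bag and crampons with rope: the trade gains 58 net, giving 741 at 19 kg.

741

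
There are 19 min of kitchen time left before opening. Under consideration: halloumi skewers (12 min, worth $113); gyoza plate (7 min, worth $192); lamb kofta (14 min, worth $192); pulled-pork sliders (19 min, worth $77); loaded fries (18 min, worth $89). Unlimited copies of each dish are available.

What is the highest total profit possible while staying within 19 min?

384

Density check — gyoza plate 27.43, lamb kofta 13.71, halloumi skewers 9.42, loaded fries 4.94 are the best per min.
Taking 2×gyoza plate: 14 min used, 384 in profit.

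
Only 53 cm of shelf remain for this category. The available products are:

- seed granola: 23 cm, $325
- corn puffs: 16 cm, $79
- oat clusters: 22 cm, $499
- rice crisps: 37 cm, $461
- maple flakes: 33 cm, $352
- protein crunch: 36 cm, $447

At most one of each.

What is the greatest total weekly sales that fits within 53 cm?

Taking seed granola + oat clusters: 45 cm used, 824 in weekly sales.
Runner-up corn puffs + oat clusters tops out at 578.

824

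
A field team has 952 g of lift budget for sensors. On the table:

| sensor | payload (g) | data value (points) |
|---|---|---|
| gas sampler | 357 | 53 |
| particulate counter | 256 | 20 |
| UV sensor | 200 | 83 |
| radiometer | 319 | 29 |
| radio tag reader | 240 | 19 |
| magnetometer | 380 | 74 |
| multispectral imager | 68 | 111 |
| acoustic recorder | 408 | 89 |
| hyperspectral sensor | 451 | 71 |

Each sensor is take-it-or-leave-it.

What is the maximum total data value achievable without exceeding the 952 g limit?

Greedy by ratio would take UV sensor + radio tag reader + multispectral imager + acoustic recorder: 916 g used, total 302.
Dropping radio tag reader frees 240 g; slotting in particulate counter (256 g) lifts the total to 303 at 932 g.
Runner-up UV sensor + radio tag reader + multispectral imager + acoustic recorder tops out at 302.

303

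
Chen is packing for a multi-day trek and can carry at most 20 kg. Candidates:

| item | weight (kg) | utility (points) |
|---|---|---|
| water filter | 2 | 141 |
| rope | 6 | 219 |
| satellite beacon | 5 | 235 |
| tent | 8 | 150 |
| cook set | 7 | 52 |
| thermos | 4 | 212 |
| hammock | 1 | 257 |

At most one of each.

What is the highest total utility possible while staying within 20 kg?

1064

Best packing: water filter + rope + satellite beacon + thermos + hammock — 18 kg, 1064 total.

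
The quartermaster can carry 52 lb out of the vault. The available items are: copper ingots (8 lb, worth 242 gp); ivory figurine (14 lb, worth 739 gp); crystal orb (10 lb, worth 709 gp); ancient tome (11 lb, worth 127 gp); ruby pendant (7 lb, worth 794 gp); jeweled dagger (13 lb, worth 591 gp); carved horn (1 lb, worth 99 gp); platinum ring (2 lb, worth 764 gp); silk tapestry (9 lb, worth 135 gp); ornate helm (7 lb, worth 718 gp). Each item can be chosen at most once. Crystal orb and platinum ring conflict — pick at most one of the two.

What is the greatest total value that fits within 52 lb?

3947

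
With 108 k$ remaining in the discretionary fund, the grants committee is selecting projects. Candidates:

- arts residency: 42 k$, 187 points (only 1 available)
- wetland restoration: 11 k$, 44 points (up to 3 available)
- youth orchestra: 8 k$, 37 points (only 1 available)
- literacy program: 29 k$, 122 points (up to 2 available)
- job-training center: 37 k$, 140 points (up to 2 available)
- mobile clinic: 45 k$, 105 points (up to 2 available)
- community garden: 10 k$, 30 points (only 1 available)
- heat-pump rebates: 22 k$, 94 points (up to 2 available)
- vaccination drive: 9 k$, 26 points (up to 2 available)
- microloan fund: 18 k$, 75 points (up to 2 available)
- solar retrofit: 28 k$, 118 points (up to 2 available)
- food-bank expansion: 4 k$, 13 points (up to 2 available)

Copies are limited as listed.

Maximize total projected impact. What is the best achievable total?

Filling by ratio: arts residency + wetland restoration + youth orchestra + 2×heat-pump rebates for 456, with 3 k$ left unused.
Replace wetland restoration and heat-pump rebates with 2×microloan fund: the trade gains 12 net, giving 468 at 108 k$.

468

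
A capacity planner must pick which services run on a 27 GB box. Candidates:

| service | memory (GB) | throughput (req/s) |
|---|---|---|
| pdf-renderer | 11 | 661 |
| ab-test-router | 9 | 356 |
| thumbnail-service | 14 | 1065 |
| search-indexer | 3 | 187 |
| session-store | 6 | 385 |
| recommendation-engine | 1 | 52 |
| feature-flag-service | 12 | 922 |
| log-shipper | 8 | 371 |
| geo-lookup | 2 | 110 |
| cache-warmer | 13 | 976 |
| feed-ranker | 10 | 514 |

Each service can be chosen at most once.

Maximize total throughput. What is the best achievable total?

By throughput per GB: feature-flag-service 76.83, thumbnail-service 76.07, cache-warmer 75.08, session-store 64.17 lead.
Greedy by ratio would take thumbnail-service + recommendation-engine + feature-flag-service: 27 GB used, total 2039.
The 13 GB tied up in recommendation-engine and feature-flag-service is better spent on cache-warmer — total rises to 2041 (27 GB).
Every other selection either busts 27 GB or fails to beat 2041.

2041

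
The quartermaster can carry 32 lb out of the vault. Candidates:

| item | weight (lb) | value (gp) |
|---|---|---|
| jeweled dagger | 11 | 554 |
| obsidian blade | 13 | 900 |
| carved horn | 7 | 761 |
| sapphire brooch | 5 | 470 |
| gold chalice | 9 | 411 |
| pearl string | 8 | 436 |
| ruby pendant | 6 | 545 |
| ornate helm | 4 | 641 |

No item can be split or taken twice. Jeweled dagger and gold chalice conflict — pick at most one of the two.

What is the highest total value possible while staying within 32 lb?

2853

Ranking by ratio (value/lb): ornate helm 160.25, carved horn 108.71, sapphire brooch 94.00, ruby pendant 90.83.
The ratio ordering already packs tightly: carved horn + sapphire brooch + pearl string + ruby pendant + ornate helm, 30 lb, 2853.
Every other selection either busts 32 lb or breaks a pairing rule or fails to beat 2853.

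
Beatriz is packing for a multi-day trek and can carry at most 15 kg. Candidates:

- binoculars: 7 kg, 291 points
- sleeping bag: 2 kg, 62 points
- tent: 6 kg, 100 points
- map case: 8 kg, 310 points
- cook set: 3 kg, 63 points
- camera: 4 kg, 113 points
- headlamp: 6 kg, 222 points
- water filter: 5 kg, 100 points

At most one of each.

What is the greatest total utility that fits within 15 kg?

Ranking by ratio (utility/kg): binoculars 41.57, map case 38.75, headlamp 37.00.
Binoculars + map case uses 15 of the 15 kg and totals 601.

601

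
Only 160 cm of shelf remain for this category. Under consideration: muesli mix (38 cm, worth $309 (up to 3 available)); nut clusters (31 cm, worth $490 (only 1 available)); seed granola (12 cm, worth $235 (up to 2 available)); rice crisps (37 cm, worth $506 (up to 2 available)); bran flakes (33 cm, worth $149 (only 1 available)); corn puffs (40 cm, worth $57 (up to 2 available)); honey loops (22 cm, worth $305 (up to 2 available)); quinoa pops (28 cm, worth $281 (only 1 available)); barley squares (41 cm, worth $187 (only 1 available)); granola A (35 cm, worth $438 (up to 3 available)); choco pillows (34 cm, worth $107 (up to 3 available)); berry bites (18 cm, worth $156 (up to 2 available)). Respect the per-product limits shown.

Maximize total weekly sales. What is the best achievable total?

2279

Ranking by ratio (weekly sales/cm): seed granola 19.58, nut clusters 15.81, honey loops 13.86, rice crisps 13.68.
Taking the top-ratio products first gives nut clusters + 2×seed granola + rice crisps + 2×honey loops + berry bites for 2232 (154 cm).
The 30 cm tied up in seed granola and berry bites is better spent on granola A — total rises to 2279 (159 cm).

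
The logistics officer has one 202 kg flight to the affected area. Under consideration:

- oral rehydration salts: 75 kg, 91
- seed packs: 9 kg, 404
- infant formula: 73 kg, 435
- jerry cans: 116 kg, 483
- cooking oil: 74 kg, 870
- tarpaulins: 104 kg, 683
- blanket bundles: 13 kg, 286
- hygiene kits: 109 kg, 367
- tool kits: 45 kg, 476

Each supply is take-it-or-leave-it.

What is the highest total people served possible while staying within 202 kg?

2243

Density check — seed packs 44.89, blanket bundles 22.00, cooking oil 11.76, tool kits 10.58 are the best per kg.
Filling by ratio: seed packs + cooking oil + blanket bundles + tool kits for 2036, with 61 kg left unused.
Dropping tool kits frees 45 kg; slotting in tarpaulins (104 kg) lifts the total to 2243 at 200 kg.
No other feasible combination exceeds 2243.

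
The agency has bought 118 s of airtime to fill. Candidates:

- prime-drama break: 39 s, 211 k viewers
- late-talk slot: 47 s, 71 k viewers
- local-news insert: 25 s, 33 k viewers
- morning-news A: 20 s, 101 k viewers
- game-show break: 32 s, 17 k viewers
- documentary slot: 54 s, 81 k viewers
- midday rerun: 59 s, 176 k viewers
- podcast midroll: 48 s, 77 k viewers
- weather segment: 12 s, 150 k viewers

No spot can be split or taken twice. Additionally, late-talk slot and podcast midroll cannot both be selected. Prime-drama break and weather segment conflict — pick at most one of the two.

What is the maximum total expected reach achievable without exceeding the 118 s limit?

Prime-drama break + morning-news A + midday rerun uses 118 of the 118 s and totals 488.

488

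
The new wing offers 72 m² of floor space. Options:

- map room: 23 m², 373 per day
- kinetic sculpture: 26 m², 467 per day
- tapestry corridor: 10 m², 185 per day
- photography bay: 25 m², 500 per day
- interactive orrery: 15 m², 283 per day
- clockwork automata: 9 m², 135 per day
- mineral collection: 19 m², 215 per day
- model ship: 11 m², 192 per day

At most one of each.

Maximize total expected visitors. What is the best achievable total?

The ratio heuristic lands on tapestry corridor + photography bay + interactive orrery + clockwork automata + model ship (1295) but leaves 2 m² idle.
Dropping interactive orrery and clockwork automata frees 24 m²; slotting in kinetic sculpture (26 m²) lifts the total to 1344 at 72 m².

1344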